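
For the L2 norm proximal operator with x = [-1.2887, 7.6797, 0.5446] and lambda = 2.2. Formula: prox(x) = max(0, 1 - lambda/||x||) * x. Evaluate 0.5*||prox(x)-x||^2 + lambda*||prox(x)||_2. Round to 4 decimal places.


Step 1: Compute ||x||.
||x|| = 7.8061
Step 2: Compute scaling factor.
scale = max(0, 1 - 2.2/7.8061) = 0.7182
Step 3: prox(x) = [-0.9255, 5.5153, 0.3911]
||prox(x)|| = 5.6061
Step 4: Proximal objective.
0.5*||prox-x||^2 = 2.42
lambda*||prox|| = 12.3334
Total = 14.7534


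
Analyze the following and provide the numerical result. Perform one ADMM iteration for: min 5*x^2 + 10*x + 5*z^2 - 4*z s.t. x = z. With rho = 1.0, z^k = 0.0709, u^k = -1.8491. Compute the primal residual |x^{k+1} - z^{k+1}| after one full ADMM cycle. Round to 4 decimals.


ADMM iteration with rho = 1.0, z^k = 0.0709, u^k = -1.8491
Step 1: x-update.
Minimize 5*x^2 + 10*x + (1.0/2)*(x - 0.0709 - 1.8491)^2
FOC: (2*5 + 1.0)*x = -10 + 1.0*(0.0709 + 1.8491)
x^{k+1} = -0.7345
Step 2: z-update.
Minimize 5*z^2 - 4*z + (1.0/2)*(-0.7345 - z - 1.8491)^2
FOC: (2*5 + 1.0)*z = 4 + 1.0*(-0.7345 - 1.8491)
z^{k+1} = 0.1288
Step 3: u-update.
u^{k+1} = -1.8491 - 0.7345 - 0.1288 = -2.7124
Step 4: Primal residual = |-0.7345 - 0.1288| = 0.8633


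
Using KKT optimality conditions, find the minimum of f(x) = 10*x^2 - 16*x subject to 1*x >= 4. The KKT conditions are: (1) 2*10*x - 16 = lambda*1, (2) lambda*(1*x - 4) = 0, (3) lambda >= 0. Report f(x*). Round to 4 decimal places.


Step 1: Try lambda = 0 (constraint inactive).
x_unc = 16/(2*10) = 0.8
Check: 1*0.8 = 0.8 < 4 -- violated!
Step 2: Constraint must be active: 1*x = 4
x* = 4/1 = 4.0
lambda = (2*10*4.0 - 16)/1 = 64.0
Step 3: Compute optimal value.
f(x*) = 10*4.0^2 - 16*4.0 = 96.0


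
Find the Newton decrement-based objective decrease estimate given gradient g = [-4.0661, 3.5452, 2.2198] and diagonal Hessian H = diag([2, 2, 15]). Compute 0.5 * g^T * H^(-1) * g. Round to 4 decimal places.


Step 1: H is diagonal, so H^(-1) * g = [-2.0331, 1.7726, 0.148].
Step 2: g^T H^(-1) g = sum_i g_i^2 / H_ii
  = (-4.0661)^2/2 + (3.5452)^2/2 + (2.2198)^2/15
  = 8.2666 + 6.2842 + 0.3285 = 14.8793
Step 3: Objective decrease = 0.5 * g^T H^(-1) g = 7.4397


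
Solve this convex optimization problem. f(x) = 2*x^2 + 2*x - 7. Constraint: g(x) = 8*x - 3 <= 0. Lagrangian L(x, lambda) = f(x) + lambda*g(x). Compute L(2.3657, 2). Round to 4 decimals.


Step 1: Evaluate f(x).
f(2.3657) = 2*2.3657^2 + 2*2.3657 - 7 = 8.9245
Step 2: Evaluate g(x).
g(2.3657) = 8*2.3657 - 3 = 15.9256
Step 3: Compute Lagrangian.
L = 8.9245 + 2*15.9256 = 40.7757


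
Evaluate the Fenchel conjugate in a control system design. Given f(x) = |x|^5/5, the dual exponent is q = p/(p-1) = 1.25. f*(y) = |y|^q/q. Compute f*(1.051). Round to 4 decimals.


The conjugate exponent q satisfies 1/p + 1/q = 1.
p = 5, so q = 5/(5 - 1) = 1.25
|y|^q = 1.051^1.25 = 1.0642
f*(1.051) = 1.0642 / 1.25 = 0.8513


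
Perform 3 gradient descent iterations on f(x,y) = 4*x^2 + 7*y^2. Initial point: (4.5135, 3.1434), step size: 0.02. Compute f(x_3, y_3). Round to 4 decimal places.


Gradient descent on f(x,y) = 4*x^2 + 7*y^2.
Starting point: (4.5135, 3.1434), alpha = 0.02
Step 1: grad_x = 2*4*4.5135 = 36.108, grad_y = 2*7*3.1434 = 44.0076
  x_1 = 4.5135 - 0.02*36.108 = 3.7913
  y_1 = 3.1434 - 0.02*44.0076 = 2.2632
Step 2: grad_x = 2*4*3.7913 = 30.3307, grad_y = 2*7*2.2632 = 31.6855
  x_2 = 3.7913 - 0.02*30.3307 = 3.1847
  y_2 = 2.2632 - 0.02*31.6855 = 1.6295
Step 3: grad_x = 2*4*3.1847 = 25.4778, grad_y = 2*7*1.6295 = 22.8135
  x_3 = 3.1847 - 0.02*25.4778 = 2.6752
  y_3 = 1.6295 - 0.02*22.8135 = 1.1733
f(2.6752, 1.1733) = 4*2.6752^2 + 7*1.1733^2 = 38.262


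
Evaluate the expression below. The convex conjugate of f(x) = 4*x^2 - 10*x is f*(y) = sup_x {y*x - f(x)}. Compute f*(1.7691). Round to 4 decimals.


f*(y) = sup_x {y*x - a*x^2 - b*x} = sup_x {(y-b)*x - a*x^2}
FOC: (y - b) - 2a*x = 0 => x* = (y - b)/(2a)
x* = (1.7691 + 10)/(2*4) = 1.4711
f*(1.7691) = (y-b)^2/(4a) = (1.7691 + 10)^2/(4*4)
= 138.5117/16 = 8.657


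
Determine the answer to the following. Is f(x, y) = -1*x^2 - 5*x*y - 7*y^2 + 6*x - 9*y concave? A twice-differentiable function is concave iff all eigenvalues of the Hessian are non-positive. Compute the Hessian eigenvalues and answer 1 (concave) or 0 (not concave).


The Hessian of f(x,y) = -1*x^2 - 5*x*y - 7*y^2 + 6*x - 9*y is:
H = [[-2, -5], [-5, -14]]
Trace = -2 - 14 = -16
Determinant = -2*-14 - (-5)^2 = 3
Discriminant = (-16)^2 - 4*3 = 244.0
Eigenvalues: lambda_1 = -15.8102, lambda_2 = -0.1898
The function is concave.

1


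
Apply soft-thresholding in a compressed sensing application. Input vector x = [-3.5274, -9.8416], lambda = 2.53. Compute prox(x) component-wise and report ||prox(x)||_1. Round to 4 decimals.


Soft-thresholding with lambda = 2.53:
prox(-3.5274) = sign(-3.5274)*max(|-3.5274| - 2.53, 0) = -0.9974
prox(-9.8416) = sign(-9.8416)*max(|-9.8416| - 2.53, 0) = -7.3116
prox(x) = [-0.9974, -7.3116]
||prox(x)||_1 = 0.9974 + 7.3116 = 8.309


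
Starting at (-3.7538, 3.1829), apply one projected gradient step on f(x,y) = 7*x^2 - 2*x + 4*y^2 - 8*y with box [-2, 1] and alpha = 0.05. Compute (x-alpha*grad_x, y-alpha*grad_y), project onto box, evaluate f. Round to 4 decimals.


Step 1: Compute gradient at (-3.7538, 3.1829).
grad_x = 2*7*-3.7538 - 2 = -54.5532
grad_y = 2*4*3.1829 - 8 = 17.4632
Step 2: Gradient step.
x_raw = -3.7538 - 0.05*-54.5532 = -1.0261
y_raw = 3.1829 - 0.05*17.4632 = 2.3097
Step 3: Project onto [-2, 1].
x_proj = clip(-1.0261) = -1.0261
y_proj = clip(2.3097) = 1.0
Step 4: Evaluate f.
f(-1.0261, 1.0) = 5.423


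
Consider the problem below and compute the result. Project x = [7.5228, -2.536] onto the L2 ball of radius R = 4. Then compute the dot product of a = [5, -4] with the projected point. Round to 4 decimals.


Step 1: Compute ||x|| (intermediates to 6 decimals).
||x|| = sqrt(7.5228^2 + (-2.536)^2) = 7.938754
Step 2: Project.
Since ||x|| > R, scale = R/||x|| = 4/7.938754 = 0.503857, proj(x) = scale * x
proj(x) = [3.790415, -1.277781]
Step 3: Dot product.
a^T * proj(x) = 5*3.790415 - 4*(-1.277781) = 24.0632


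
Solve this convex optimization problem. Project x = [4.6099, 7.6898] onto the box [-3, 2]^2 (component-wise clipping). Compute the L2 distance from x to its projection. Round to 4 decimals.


Project each component onto [-3, 2].
clip(4.6099) = 2.0, clip(7.6898) = 2.0
Projection = [2.0, 2.0]
Squared diffs: [6.8116, 32.3738]
Distance = sqrt(39.1854) = 6.2598


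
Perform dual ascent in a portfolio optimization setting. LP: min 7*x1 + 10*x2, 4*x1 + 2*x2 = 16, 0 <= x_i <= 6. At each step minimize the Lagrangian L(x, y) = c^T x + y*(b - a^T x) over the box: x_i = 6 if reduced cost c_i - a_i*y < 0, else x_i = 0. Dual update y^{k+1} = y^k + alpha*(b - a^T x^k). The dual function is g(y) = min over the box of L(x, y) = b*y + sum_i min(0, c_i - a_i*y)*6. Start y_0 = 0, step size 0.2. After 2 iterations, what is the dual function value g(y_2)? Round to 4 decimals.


Dual ascent for LP: min 7*x1 + 10*x2, 4*x1 + 2*x2 = 16, 0 <= x_i <= 6
Step 1: y^k = 0.0, reduced costs: (7.0, 10.0)
  x^k = (0.0, 0.0), subgradient = b - a^T x = 16.0
  y^{k+1} = 0.0 + 0.2*16.0 = 3.2
Step 2: y^k = 3.2, reduced costs: (-5.8, 3.6)
  x^k = (6.0, 0.0), subgradient = b - a^T x = -8.0
  y^{k+1} = 3.2 + 0.2*-8.0 = 1.6
Dual objective at y_2 = 1.6: reduced costs (0.6, 6.8), box minimizer x = (0.0, 0.0)
g(y_2) = b*y + (c1 - a1*y)*x1 + (c2 - a2*y)*x2 = 16*1.6 + 0.6*0.0 + 6.8*0.0 = 25.6 + 0.0 + 0.0 = 25.6


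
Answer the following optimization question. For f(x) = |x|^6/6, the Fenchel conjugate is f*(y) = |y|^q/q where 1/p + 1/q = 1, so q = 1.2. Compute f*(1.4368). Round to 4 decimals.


The conjugate exponent q satisfies 1/p + 1/q = 1.
p = 6, so q = 6/(6 - 1) = 1.2
|y|^q = 1.4368^1.2 = 1.5448
f*(1.4368) = 1.5448 / 1.2 = 1.2873


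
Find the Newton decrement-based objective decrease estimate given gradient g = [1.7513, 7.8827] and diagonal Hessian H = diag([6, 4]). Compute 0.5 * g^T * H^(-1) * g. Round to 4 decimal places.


Step 1: H is diagonal, so H^(-1) * g = [0.2919, 1.9707].
Step 2: g^T H^(-1) g = sum_i g_i^2 / H_ii
  = (1.7513)^2/6 + (7.8827)^2/4
  = 0.5112 + 15.5342 = 16.0454
Step 3: Objective decrease = 0.5 * g^T H^(-1) g = 8.0227


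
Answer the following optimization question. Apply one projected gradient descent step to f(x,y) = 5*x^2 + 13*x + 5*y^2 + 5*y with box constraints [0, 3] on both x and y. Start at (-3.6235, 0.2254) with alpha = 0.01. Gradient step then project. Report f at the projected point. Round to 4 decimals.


Step 1: Compute gradient at (-3.6235, 0.2254).
grad_x = 2*5*-3.6235 + 13 = -23.235
grad_y = 2*5*0.2254 + 5 = 7.254
Step 2: Gradient step.
x_raw = -3.6235 - 0.01*-23.235 = -3.3912
y_raw = 0.2254 - 0.01*7.254 = 0.1529
Step 3: Project onto [0, 3].
x_proj = clip(-3.3912) = 0.0
y_proj = clip(0.1529) = 0.1529
Step 4: Evaluate f.
f(0.0, 0.1529) = 0.8811


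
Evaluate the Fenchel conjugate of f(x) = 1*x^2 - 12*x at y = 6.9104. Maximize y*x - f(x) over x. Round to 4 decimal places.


f*(y) = sup_x {y*x - a*x^2 - b*x} = sup_x {(y-b)*x - a*x^2}
FOC: (y - b) - 2a*x = 0 => x* = (y - b)/(2a)
x* = (6.9104 + 12)/(2*1) = 9.4552
f*(6.9104) = (y-b)^2/(4a) = (6.9104 + 12)^2/(4*1)
= 357.6032/4 = 89.4008


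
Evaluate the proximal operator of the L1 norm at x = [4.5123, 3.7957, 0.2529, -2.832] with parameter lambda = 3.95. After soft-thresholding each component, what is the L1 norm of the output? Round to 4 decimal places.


Soft-thresholding with lambda = 3.95:
prox(4.5123) = sign(4.5123)*max(|4.5123| - 3.95, 0) = 0.5623
prox(3.7957) = sign(3.7957)*max(|3.7957| - 3.95, 0) = 0.0
prox(0.2529) = sign(0.2529)*max(|0.2529| - 3.95, 0) = 0.0
prox(-2.832) = sign(-2.832)*max(|-2.832| - 3.95, 0) = 0.0
prox(x) = [0.5623, 0.0, 0.0, 0.0]
||prox(x)||_1 = 0.5623 + 0.0 + 0.0 + 0.0 = 0.5623


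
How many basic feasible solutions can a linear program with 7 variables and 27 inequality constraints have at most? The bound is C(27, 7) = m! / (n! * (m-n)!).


Each vertex corresponds to some choice of n active constraints out of m, so the number of vertices is at most C(m, n) = m! / (n!(m-n)!).
m = 27, n = 7
Numerator: 27 * 26 * 25 * 24 * 23 * 22 * 21
Denominator: 7! = 5040
C(27, 7) = 888030


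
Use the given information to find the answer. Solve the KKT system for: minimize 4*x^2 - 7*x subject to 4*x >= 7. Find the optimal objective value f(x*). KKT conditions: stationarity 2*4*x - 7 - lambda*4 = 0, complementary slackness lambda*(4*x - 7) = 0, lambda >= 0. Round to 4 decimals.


Step 1: Try lambda = 0 (constraint inactive).
x_unc = 7/(2*4) = 0.875
Check: 4*0.875 = 3.5 < 7 -- violated!
Step 2: Constraint must be active: 4*x = 7
x* = 7/4 = 1.75
lambda = (2*4*1.75 - 7)/4 = 1.75
Step 3: Compute optimal value.
f(x*) = 4*1.75^2 - 7*1.75 = 0.0


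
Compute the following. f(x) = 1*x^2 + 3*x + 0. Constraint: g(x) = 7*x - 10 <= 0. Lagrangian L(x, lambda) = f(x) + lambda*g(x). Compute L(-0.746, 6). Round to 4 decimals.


Step 1: Evaluate f(x).
f(-0.746) = 1*(-0.746)^2 + 3*(-0.746) + 0 = -1.6815
Step 2: Evaluate g(x).
g(-0.746) = 7*-0.746 - 10 = -15.222
Step 3: Compute Lagrangian.
L = -1.6815 + 6*-15.222 = -93.0135


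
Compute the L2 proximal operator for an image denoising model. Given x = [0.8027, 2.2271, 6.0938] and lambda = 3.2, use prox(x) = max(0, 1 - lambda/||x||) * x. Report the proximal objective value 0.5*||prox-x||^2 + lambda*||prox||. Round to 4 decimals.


Step 1: Compute ||x||.
||x|| = 6.5375
Step 2: Compute scaling factor.
scale = max(0, 1 - 3.2/6.5375) = 0.5105
Step 3: prox(x) = [0.4098, 1.137, 3.111]
||prox(x)|| = 3.3375
Step 4: Proximal objective.
0.5*||prox-x||^2 = 5.12
lambda*||prox|| = 10.68
Total = 15.7999


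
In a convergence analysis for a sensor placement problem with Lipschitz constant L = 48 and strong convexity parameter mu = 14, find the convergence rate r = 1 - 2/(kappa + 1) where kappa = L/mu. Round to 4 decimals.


Step 1: Compute the condition number.
kappa = L/mu = 48/14 = 3.4286
Step 2: Compute the convergence rate.
r = 1 - 2/(kappa + 1) = 1 - 2*mu/(L + mu) = (L - mu)/(L + mu) = 34/62 = 0.5484


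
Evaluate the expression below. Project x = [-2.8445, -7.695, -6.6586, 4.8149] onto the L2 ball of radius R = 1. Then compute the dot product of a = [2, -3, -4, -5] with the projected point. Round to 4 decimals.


Step 1: Compute ||x|| (intermediates to 6 decimals).
||x|| = sqrt((-2.8445)^2 + (-7.695)^2 + (-6.6586)^2 + 4.8149^2) = 11.611392
Step 2: Project.
Since ||x|| > R, scale = R/||x|| = 1/11.611392 = 0.086122, proj(x) = scale * x
proj(x) = [-0.244974, -0.662709, -0.573452, 0.414669]
Step 3: Dot product.
a^T * proj(x) = 2*(-0.244974) - 3*(-0.662709) - 4*(-0.573452) - 5*0.414669 = 1.7186


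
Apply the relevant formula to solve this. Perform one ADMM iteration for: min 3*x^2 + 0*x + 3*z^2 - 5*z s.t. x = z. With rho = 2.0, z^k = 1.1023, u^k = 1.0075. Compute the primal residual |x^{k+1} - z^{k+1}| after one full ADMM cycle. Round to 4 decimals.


ADMM iteration with rho = 2.0, z^k = 1.1023, u^k = 1.0075
Step 1: x-update.
Minimize 3*x^2 + 0*x + (2.0/2)*(x - 1.1023 + 1.0075)^2
FOC: (2*3 + 2.0)*x = 0 + 2.0*(1.1023 - 1.0075)
x^{k+1} = 0.0237
Step 2: z-update.
Minimize 3*z^2 - 5*z + (2.0/2)*(0.0237 - z + 1.0075)^2
FOC: (2*3 + 2.0)*z = 5 + 2.0*(0.0237 + 1.0075)
z^{k+1} = 0.8828
Step 3: u-update.
u^{k+1} = 1.0075 + 0.0237 - 0.8828 = 0.1484
Step 4: Primal residual = |0.0237 - 0.8828| = 0.8591


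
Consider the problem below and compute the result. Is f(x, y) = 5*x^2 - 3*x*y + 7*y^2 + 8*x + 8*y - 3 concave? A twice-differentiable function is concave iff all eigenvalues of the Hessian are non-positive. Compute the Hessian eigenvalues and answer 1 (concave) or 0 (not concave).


The Hessian of f(x,y) = 5*x^2 - 3*x*y + 7*y^2 + 8*x + 8*y - 3 is:
H = [[10, -3], [-3, 14]]
Trace = 10 + 14 = 24
Determinant = 10*14 - (-3)^2 = 131
Discriminant = (24)^2 - 4*131 = 52.0
Eigenvalues: lambda_1 = 8.3944, lambda_2 = 15.6056
The function is not concave.

0


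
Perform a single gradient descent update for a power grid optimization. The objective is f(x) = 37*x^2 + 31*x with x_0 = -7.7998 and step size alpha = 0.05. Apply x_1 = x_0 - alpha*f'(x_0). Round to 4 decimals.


We compute the gradient at x_0 and apply the update.
f'(x) = 74*x + 31
f'(-7.7998) = 74*-7.7998 + 31 = -546.1852
x_1 = -7.7998 - 0.05*-546.1852 = 19.5095


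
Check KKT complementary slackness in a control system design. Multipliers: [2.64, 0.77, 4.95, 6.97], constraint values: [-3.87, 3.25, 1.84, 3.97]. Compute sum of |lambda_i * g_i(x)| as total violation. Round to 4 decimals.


KKT complementary slackness check:
lambda_1 * g_1 = 2.64 * -3.87 = -10.2168
lambda_2 * g_2 = 0.77 * 3.25 = 2.5025
lambda_3 * g_3 = 4.95 * 1.84 = 9.108
lambda_4 * g_4 = 6.97 * 3.97 = 27.6709
Total violation = 10.2168 + 2.5025 + 9.108 + 27.6709 = 49.4982


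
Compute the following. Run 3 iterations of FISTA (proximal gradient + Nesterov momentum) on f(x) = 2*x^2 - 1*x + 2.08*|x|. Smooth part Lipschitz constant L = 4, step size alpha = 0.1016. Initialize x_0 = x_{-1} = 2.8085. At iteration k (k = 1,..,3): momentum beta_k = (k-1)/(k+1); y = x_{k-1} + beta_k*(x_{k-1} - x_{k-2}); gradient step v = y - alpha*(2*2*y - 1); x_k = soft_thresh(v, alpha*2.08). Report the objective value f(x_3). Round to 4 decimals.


FISTA on f(x) = 2*x^2 - 1*x + 2.08*|x|
L = 4, alpha = 0.1016
Iteration 1: beta = 0.0, y = 2.8085 + 0.0*(2.8085 - 2.8085) = 2.8085
  grad(y) = 10.234, v = y - alpha*grad = 1.7687
  prox(v) = soft_thresh(1.7687, 0.2113) = 1.5574
Iteration 2: beta = 0.3333, y = 1.5574 + 0.3333*(1.5574 - 2.8085) = 1.1404
  grad(y) = 3.5615, v = y - alpha*grad = 0.7785
  prox(v) = soft_thresh(0.7785, 0.2113) = 0.5672
Iteration 3: beta = 0.5, y = 0.5672 + 0.5*(0.5672 - 1.5574) = 0.0721
  grad(y) = -0.7116, v = y - alpha*grad = 0.1444
  prox(v) = soft_thresh(0.1444, 0.2113) = 0.0
f(x_3) = 2*0.0^2 - 1*0.0 + 2.08*|0.0| = 0.0


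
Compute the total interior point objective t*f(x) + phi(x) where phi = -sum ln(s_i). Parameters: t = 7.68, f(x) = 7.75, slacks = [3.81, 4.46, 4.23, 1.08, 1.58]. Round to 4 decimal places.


Step 1: Compute log-barrier.
ln values: [1.3376, 1.4951, 1.4422, 0.077, 0.4574]
phi = -(1.3376 + 1.4951 + 1.4422 + 0.077 + 0.4574) = -4.8094
Step 2: Compute augmented objective.
t*f(x) = 7.68*7.75 = 59.52
Total = 59.52 - 4.8094 = 54.7106


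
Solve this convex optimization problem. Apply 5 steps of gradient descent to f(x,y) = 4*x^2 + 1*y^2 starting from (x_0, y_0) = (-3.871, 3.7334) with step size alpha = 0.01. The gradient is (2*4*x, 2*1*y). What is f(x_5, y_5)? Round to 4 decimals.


Gradient descent on f(x,y) = 4*x^2 + 1*y^2.
Starting point: (-3.871, 3.7334), alpha = 0.01
Step 1: grad_x = 2*4*-3.871 = -30.968, grad_y = 2*1*3.7334 = 7.4668
  x_1 = -3.871 - 0.01*-30.968 = -3.5613
  y_1 = 3.7334 - 0.01*7.4668 = 3.6587
Step 2: grad_x = 2*4*-3.5613 = -28.4906, grad_y = 2*1*3.6587 = 7.3175
  x_2 = -3.5613 - 0.01*-28.4906 = -3.2764
  y_2 = 3.6587 - 0.01*7.3175 = 3.5856
Step 3: grad_x = 2*4*-3.2764 = -26.2113, grad_y = 2*1*3.5856 = 7.1711
  x_3 = -3.2764 - 0.01*-26.2113 = -3.0143
  y_3 = 3.5856 - 0.01*7.1711 = 3.5138
Step 4: grad_x = 2*4*-3.0143 = -24.1144, grad_y = 2*1*3.5138 = 7.0277
  x_4 = -3.0143 - 0.01*-24.1144 = -2.7732
  y_4 = 3.5138 - 0.01*7.0277 = 3.4436
Step 5: grad_x = 2*4*-2.7732 = -22.1853, grad_y = 2*1*3.4436 = 6.8871
  x_5 = -2.7732 - 0.01*-22.1853 = -2.5513
  y_5 = 3.4436 - 0.01*6.8871 = 3.3747
f(-2.5513, 3.3747) = 4*(-2.5513)^2 + 1*3.3747^2 = 37.4252


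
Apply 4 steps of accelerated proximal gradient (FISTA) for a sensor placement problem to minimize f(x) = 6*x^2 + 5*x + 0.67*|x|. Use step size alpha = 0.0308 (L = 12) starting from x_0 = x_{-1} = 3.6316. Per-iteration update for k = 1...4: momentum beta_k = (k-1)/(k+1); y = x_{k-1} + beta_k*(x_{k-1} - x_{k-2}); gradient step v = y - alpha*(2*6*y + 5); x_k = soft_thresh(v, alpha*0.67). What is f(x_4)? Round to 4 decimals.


FISTA on f(x) = 6*x^2 + 5*x + 0.67*|x|
L = 12, alpha = 0.0308
Iteration 1: beta = 0.0, y = 3.6316 + 0.0*(3.6316 - 3.6316) = 3.6316
  grad(y) = 48.5792, v = y - alpha*grad = 2.1354
  prox(v) = soft_thresh(2.1354, 0.0206) = 2.1147
Iteration 2: beta = 0.3333, y = 2.1147 + 0.3333*(2.1147 - 3.6316) = 1.6091
  grad(y) = 24.3092, v = y - alpha*grad = 0.8604
  prox(v) = soft_thresh(0.8604, 0.0206) = 0.8397
Iteration 3: beta = 0.5, y = 0.8397 + 0.5*(0.8397 - 2.1147) = 0.2022
  grad(y) = 7.427, v = y - alpha*grad = -0.0265
  prox(v) = soft_thresh(-0.0265, 0.0206) = -0.0059
Iteration 4: beta = 0.6, y = -0.0059 + 0.6*(-0.0059 - 0.8397) = -0.5132
  grad(y) = -1.1588, v = y - alpha*grad = -0.4775
  prox(v) = soft_thresh(-0.4775, 0.0206) = -0.4569
f(x_4) = 6*(-0.4569)^2 + 5*(-0.4569) + 0.67*|-0.4569| = -0.7258


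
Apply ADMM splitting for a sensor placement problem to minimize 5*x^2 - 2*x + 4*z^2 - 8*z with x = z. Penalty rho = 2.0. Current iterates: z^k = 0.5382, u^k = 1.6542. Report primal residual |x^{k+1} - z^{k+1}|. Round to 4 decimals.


ADMM iteration with rho = 2.0, z^k = 0.5382, u^k = 1.6542
Step 1: x-update.
Minimize 5*x^2 - 2*x + (2.0/2)*(x - 0.5382 + 1.6542)^2
FOC: (2*5 + 2.0)*x = 2 + 2.0*(0.5382 - 1.6542)
x^{k+1} = -0.0193
Step 2: z-update.
Minimize 4*z^2 - 8*z + (2.0/2)*(-0.0193 - z + 1.6542)^2
FOC: (2*4 + 2.0)*z = 8 + 2.0*(-0.0193 + 1.6542)
z^{k+1} = 1.127
Step 3: u-update.
u^{k+1} = 1.6542 - 0.0193 - 1.127 = 0.5079
Step 4: Primal residual = |-0.0193 - 1.127| = 1.1463


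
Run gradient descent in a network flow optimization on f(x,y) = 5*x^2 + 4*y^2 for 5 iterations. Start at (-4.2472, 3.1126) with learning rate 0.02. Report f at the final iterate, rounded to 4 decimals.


Gradient descent on f(x,y) = 5*x^2 + 4*y^2.
Starting point: (-4.2472, 3.1126), alpha = 0.02
Step 1: grad_x = 2*5*-4.2472 = -42.472, grad_y = 2*4*3.1126 = 24.9008
  x_1 = -4.2472 - 0.02*-42.472 = -3.3978
  y_1 = 3.1126 - 0.02*24.9008 = 2.6146
Step 2: grad_x = 2*5*-3.3978 = -33.9776, grad_y = 2*4*2.6146 = 20.9167
  x_2 = -3.3978 - 0.02*-33.9776 = -2.7182
  y_2 = 2.6146 - 0.02*20.9167 = 2.1963
Step 3: grad_x = 2*5*-2.7182 = -27.1821, grad_y = 2*4*2.1963 = 17.57
  x_3 = -2.7182 - 0.02*-27.1821 = -2.1746
  y_3 = 2.1963 - 0.02*17.57 = 1.8449
Step 4: grad_x = 2*5*-2.1746 = -21.7457, grad_y = 2*4*1.8449 = 14.7588
  x_4 = -2.1746 - 0.02*-21.7457 = -1.7397
  y_4 = 1.8449 - 0.02*14.7588 = 1.5497
Step 5: grad_x = 2*5*-1.7397 = -17.3965, grad_y = 2*4*1.5497 = 12.3974
  x_5 = -1.7397 - 0.02*-17.3965 = -1.3917
  y_5 = 1.5497 - 0.02*12.3974 = 1.3017
f(-1.3917, 1.3017) = 5*(-1.3917)^2 + 4*1.3017^2 = 16.4624


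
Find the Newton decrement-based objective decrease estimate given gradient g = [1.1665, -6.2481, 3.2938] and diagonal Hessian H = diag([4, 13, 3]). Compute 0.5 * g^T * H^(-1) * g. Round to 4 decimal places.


Step 1: H is diagonal, so H^(-1) * g = [0.2916, -0.4806, 1.0979].
Step 2: g^T H^(-1) g = sum_i g_i^2 / H_ii
  = (1.1665)^2/4 + (-6.2481)^2/13 + (3.2938)^2/3
  = 0.3402 + 3.003 + 3.6164 = 6.9595
Step 3: Objective decrease = 0.5 * g^T H^(-1) g = 3.4798


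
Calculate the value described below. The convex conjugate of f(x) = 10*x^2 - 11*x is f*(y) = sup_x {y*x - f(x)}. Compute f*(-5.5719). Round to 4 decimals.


f*(y) = sup_x {y*x - a*x^2 - b*x} = sup_x {(y-b)*x - a*x^2}
FOC: (y - b) - 2a*x = 0 => x* = (y - b)/(2a)
x* = (-5.5719 + 11)/(2*10) = 0.2714
f*(-5.5719) = (y-b)^2/(4a) = (-5.5719 + 11)^2/(4*10)
= 29.4643/40 = 0.7366


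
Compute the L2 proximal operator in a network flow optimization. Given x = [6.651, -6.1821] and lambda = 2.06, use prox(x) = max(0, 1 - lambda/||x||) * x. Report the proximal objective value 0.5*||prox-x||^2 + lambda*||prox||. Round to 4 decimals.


Step 1: Compute ||x||.
||x|| = 9.0804
Step 2: Compute scaling factor.
scale = max(0, 1 - 2.06/9.0804) = 0.7731
Step 3: prox(x) = [5.1421, -4.7796]
||prox(x)|| = 7.0204
Step 4: Proximal objective.
0.5*||prox-x||^2 = 2.1218
lambda*||prox|| = 14.462
Total = 16.5839


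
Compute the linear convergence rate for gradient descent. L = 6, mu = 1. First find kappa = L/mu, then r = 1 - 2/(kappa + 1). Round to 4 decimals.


Step 1: Compute the condition number.
kappa = L/mu = 6/1 = 6.0
Step 2: Compute the convergence rate.
r = 1 - 2/(kappa + 1) = 1 - 2*mu/(L + mu) = (L - mu)/(L + mu) = 5/7 = 0.7143


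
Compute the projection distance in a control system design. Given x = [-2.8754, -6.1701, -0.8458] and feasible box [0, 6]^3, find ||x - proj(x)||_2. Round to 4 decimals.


Project each component onto [0, 6].
clip(-2.8754) = 0.0, clip(-6.1701) = 0.0, clip(-0.8458) = 0.0
Projection = [0.0, 0.0, 0.0]
Squared diffs: [8.2679, 38.0701, 0.7154]
Distance = sqrt(47.0534) = 6.8596


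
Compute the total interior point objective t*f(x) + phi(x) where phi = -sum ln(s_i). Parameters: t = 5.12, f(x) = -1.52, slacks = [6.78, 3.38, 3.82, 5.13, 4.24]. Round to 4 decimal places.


Step 1: Compute log-barrier.
ln values: [1.914, 1.2179, 1.3403, 1.6351, 1.4446]
phi = -(1.914 + 1.2179 + 1.3403 + 1.6351 + 1.4446) = -7.5518
Step 2: Compute augmented objective.
t*f(x) = 5.12*-1.52 = -7.7824
Total = -7.7824 - 7.5518 = -15.3342


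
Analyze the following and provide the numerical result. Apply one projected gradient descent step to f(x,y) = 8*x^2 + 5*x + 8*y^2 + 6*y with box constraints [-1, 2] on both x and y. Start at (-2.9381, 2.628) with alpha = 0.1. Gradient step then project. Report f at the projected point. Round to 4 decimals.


Step 1: Compute gradient at (-2.9381, 2.628).
grad_x = 2*8*-2.9381 + 5 = -42.0096
grad_y = 2*8*2.628 + 6 = 48.048
Step 2: Gradient step.
x_raw = -2.9381 - 0.1*-42.0096 = 1.2629
y_raw = 2.628 - 0.1*48.048 = -2.1768
Step 3: Project onto [-1, 2].
x_proj = clip(1.2629) = 1.2629
y_proj = clip(-2.1768) = -1.0
Step 4: Evaluate f.
f(1.2629, -1.0) = 21.0728


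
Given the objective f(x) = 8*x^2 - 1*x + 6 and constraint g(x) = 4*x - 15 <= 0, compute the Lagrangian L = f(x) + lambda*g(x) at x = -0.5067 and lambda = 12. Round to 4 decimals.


Step 1: Evaluate f(x).
f(-0.5067) = 8*(-0.5067)^2 - 1*(-0.5067) + 6 = 8.5607
Step 2: Evaluate g(x).
g(-0.5067) = 4*-0.5067 - 15 = -17.0268
Step 3: Compute Lagrangian.
L = 8.5607 + 12*-17.0268 = -195.7609


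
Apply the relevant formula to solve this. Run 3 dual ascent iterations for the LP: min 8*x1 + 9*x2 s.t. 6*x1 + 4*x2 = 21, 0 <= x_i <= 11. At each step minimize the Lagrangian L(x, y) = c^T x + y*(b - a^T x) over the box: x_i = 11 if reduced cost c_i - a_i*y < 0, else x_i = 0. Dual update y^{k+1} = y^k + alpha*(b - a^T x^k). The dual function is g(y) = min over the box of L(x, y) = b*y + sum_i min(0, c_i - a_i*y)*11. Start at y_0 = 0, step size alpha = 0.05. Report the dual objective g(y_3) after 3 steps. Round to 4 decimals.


Dual ascent for LP: min 8*x1 + 9*x2, 6*x1 + 4*x2 = 21, 0 <= x_i <= 11
Step 1: y^k = 0.0, reduced costs: (8.0, 9.0)
  x^k = (0.0, 0.0), subgradient = b - a^T x = 21.0
  y^{k+1} = 0.0 + 0.05*21.0 = 1.05
Step 2: y^k = 1.05, reduced costs: (1.7, 4.8)
  x^k = (0.0, 0.0), subgradient = b - a^T x = 21.0
  y^{k+1} = 1.05 + 0.05*21.0 = 2.1
Step 3: y^k = 2.1, reduced costs: (-4.6, 0.6)
  x^k = (11.0, 0.0), subgradient = b - a^T x = -45.0
  y^{k+1} = 2.1 + 0.05*-45.0 = -0.15
Dual objective at y_3 = -0.15: reduced costs (8.9, 9.6), box minimizer x = (0.0, 0.0)
g(y_3) = b*y + (c1 - a1*y)*x1 + (c2 - a2*y)*x2 = 21*(-0.15) + 8.9*0.0 + 9.6*0.0 = -3.15 + 0.0 + 0.0 = -3.15


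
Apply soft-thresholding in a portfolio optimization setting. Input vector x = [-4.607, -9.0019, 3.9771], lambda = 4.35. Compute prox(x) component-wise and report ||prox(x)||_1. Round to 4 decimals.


Soft-thresholding with lambda = 4.35:
prox(-4.607) = sign(-4.607)*max(|-4.607| - 4.35, 0) = -0.257
prox(-9.0019) = sign(-9.0019)*max(|-9.0019| - 4.35, 0) = -4.6519
prox(3.9771) = sign(3.9771)*max(|3.9771| - 4.35, 0) = 0.0
prox(x) = [-0.257, -4.6519, 0.0]
||prox(x)||_1 = 0.257 + 4.6519 + 0.0 = 4.9089


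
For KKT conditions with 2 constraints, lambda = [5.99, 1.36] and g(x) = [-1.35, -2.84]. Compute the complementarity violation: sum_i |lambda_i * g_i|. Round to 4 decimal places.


KKT complementary slackness check:
lambda_1 * g_1 = 5.99 * -1.35 = -8.0865
lambda_2 * g_2 = 1.36 * -2.84 = -3.8624
Total violation = 8.0865 + 3.8624 = 11.9489


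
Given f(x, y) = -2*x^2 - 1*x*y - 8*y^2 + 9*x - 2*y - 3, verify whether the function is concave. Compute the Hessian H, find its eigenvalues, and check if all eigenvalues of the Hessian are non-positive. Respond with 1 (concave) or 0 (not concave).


The Hessian of f(x,y) = -2*x^2 - 1*x*y - 8*y^2 + 9*x - 2*y - 3 is:
H = [[-4, -1], [-1, -16]]
Trace = -4 - 16 = -20
Determinant = -4*-16 - (-1)^2 = 63
Discriminant = (-20)^2 - 4*63 = 148.0
Eigenvalues: lambda_1 = -16.0828, lambda_2 = -3.9172
The function is concave.

1


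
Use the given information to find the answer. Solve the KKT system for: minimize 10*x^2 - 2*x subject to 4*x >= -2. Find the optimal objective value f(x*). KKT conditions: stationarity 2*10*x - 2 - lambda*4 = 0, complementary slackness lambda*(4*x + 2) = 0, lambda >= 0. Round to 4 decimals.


Step 1: Try lambda = 0 (constraint inactive).
Stationarity: 2*10*x - 2 = 0
x* = 2/(2*10) = 0.1
Check constraint: 4*0.1 = 0.4 >= -2 -- satisfied.
Step 2: Compute optimal value.
f(x*) = 10*0.1^2 - 2*0.1 = -0.1


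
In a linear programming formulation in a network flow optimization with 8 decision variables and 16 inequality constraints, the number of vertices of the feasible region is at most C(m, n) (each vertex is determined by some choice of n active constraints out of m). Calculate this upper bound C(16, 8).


Each vertex corresponds to some choice of n active constraints out of m, so the number of vertices is at most C(m, n) = m! / (n!(m-n)!).
m = 16, n = 8
Numerator: 16 * 15 * 14 * 13 * 12 * 11 * 10 * 9
Denominator: 8! = 40320
C(16, 8) = 12870


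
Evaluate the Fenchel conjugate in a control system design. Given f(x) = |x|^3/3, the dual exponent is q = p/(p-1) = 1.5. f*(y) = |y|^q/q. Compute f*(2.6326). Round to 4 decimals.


The conjugate exponent q satisfies 1/p + 1/q = 1.
p = 3, so q = 3/(3 - 1) = 1.5
|y|^q = 2.6326^1.5 = 4.2715
f*(2.6326) = 4.2715 / 1.5 = 2.8476


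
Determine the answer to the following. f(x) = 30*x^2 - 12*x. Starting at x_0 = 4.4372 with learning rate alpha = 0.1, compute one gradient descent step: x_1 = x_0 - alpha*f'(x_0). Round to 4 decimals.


We compute the gradient at x_0 and apply the update.
f'(x) = 60*x - 12
f'(4.4372) = 60*4.4372 - 12 = 254.232
x_1 = 4.4372 - 0.1*254.232 = -20.986


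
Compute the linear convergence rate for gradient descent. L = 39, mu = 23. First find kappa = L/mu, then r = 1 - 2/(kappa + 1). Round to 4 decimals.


Step 1: Compute the condition number.
kappa = L/mu = 39/23 = 1.6957
Step 2: Compute the convergence rate.
r = 1 - 2/(kappa + 1) = 1 - 2*mu/(L + mu) = (L - mu)/(L + mu) = 16/62 = 0.2581


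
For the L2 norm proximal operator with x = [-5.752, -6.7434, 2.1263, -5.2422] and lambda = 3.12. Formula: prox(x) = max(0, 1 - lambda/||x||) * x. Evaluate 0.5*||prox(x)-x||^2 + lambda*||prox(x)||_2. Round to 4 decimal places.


Step 1: Compute ||x||.
||x|| = 10.5148
Step 2: Compute scaling factor.
scale = max(0, 1 - 3.12/10.5148) = 0.7033
Step 3: prox(x) = [-4.0452, -4.7425, 1.4954, -3.6867]
||prox(x)|| = 7.3948
Step 4: Proximal objective.
0.5*||prox-x||^2 = 4.8672
lambda*||prox|| = 23.0718
Total = 27.9389


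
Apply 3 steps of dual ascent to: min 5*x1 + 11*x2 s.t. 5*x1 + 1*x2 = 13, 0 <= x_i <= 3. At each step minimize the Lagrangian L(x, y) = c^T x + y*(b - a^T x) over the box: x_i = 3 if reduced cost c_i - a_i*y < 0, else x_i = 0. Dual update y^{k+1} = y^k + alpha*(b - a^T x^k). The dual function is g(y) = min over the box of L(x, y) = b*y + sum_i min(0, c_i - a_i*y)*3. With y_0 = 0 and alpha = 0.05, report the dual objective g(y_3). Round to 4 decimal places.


Dual ascent for LP: min 5*x1 + 11*x2, 5*x1 + 1*x2 = 13, 0 <= x_i <= 3
Step 1: y^k = 0.0, reduced costs: (5.0, 11.0)
  x^k = (0.0, 0.0), subgradient = b - a^T x = 13.0
  y^{k+1} = 0.0 + 0.05*13.0 = 0.65
Step 2: y^k = 0.65, reduced costs: (1.75, 10.35)
  x^k = (0.0, 0.0), subgradient = b - a^T x = 13.0
  y^{k+1} = 0.65 + 0.05*13.0 = 1.3
Step 3: y^k = 1.3, reduced costs: (-1.5, 9.7)
  x^k = (3.0, 0.0), subgradient = b - a^T x = -2.0
  y^{k+1} = 1.3 + 0.05*-2.0 = 1.2
Dual objective at y_3 = 1.2: reduced costs (-1.0, 9.8), box minimizer x = (3.0, 0.0)
g(y_3) = b*y + (c1 - a1*y)*x1 + (c2 - a2*y)*x2 = 13*1.2 + (-1.0)*3.0 + 9.8*0.0 = 15.6 - 3.0 + 0.0 = 12.6


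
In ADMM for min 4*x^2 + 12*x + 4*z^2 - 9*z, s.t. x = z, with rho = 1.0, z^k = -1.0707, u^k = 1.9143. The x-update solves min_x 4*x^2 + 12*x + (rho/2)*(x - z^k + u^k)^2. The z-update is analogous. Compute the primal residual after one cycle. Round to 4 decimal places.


ADMM iteration with rho = 1.0, z^k = -1.0707, u^k = 1.9143
Step 1: x-update.
Minimize 4*x^2 + 12*x + (1.0/2)*(x + 1.0707 + 1.9143)^2
FOC: (2*4 + 1.0)*x = -12 + 1.0*(-1.0707 - 1.9143)
x^{k+1} = -1.665
Step 2: z-update.
Minimize 4*z^2 - 9*z + (1.0/2)*(-1.665 - z + 1.9143)^2
FOC: (2*4 + 1.0)*z = 9 + 1.0*(-1.665 + 1.9143)
z^{k+1} = 1.0277
Step 3: u-update.
u^{k+1} = 1.9143 - 1.665 - 1.0277 = -0.7784
Step 4: Primal residual = |-1.665 - 1.0277| = 2.6927


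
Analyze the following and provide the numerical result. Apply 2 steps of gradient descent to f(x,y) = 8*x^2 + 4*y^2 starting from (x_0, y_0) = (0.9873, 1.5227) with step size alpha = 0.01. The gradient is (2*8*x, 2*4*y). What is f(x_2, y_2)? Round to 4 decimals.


Gradient descent on f(x,y) = 8*x^2 + 4*y^2.
Starting point: (0.9873, 1.5227), alpha = 0.01
Step 1: grad_x = 2*8*0.9873 = 15.7968, grad_y = 2*4*1.5227 = 12.1816
  x_1 = 0.9873 - 0.01*15.7968 = 0.8293
  y_1 = 1.5227 - 0.01*12.1816 = 1.4009
Step 2: grad_x = 2*8*0.8293 = 13.2693, grad_y = 2*4*1.4009 = 11.2071
  x_2 = 0.8293 - 0.01*13.2693 = 0.6966
  y_2 = 1.4009 - 0.01*11.2071 = 1.2888
f(0.6966, 1.2888) = 8*0.6966^2 + 4*1.2888^2 = 10.5266


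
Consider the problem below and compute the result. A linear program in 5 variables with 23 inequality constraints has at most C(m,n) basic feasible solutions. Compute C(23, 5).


Each vertex corresponds to some choice of n active constraints out of m, so the number of vertices is at most C(m, n) = m! / (n!(m-n)!).
m = 23, n = 5
Numerator: 23 * 22 * 21 * 20 * 19
Denominator: 5! = 120
C(23, 5) = 33649


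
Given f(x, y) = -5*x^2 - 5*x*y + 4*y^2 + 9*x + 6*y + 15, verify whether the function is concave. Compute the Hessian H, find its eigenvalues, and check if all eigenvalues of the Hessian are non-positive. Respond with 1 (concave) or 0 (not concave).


The Hessian of f(x,y) = -5*x^2 - 5*x*y + 4*y^2 + 9*x + 6*y + 15 is:
H = [[-10, -5], [-5, 8]]
Trace = -10 + 8 = -2
Determinant = -10*8 - (-5)^2 = -105
Discriminant = (-2)^2 - 4*-105 = 424.0
Eigenvalues: lambda_1 = -11.2956, lambda_2 = 9.2956
The function is not concave.

0


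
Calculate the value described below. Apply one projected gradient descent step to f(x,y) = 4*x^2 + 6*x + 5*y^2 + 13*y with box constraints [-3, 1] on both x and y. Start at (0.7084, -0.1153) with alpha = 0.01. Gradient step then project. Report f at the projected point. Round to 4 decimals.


Step 1: Compute gradient at (0.7084, -0.1153).
grad_x = 2*4*0.7084 + 6 = 11.6672
grad_y = 2*5*-0.1153 + 13 = 11.847
Step 2: Gradient step.
x_raw = 0.7084 - 0.01*11.6672 = 0.5917
y_raw = -0.1153 - 0.01*11.847 = -0.2338
Step 3: Project onto [-3, 1].
x_proj = clip(0.5917) = 0.5917
y_proj = clip(-0.2338) = -0.2338
Step 4: Evaluate f.
f(0.5917, -0.2338) = 2.1852


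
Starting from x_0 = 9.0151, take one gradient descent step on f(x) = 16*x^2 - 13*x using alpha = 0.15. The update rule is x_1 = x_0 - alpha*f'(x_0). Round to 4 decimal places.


We compute the gradient at x_0 and apply the update.
f'(x) = 32*x - 13
f'(9.0151) = 32*9.0151 - 13 = 275.4832
x_1 = 9.0151 - 0.15*275.4832 = -32.3074


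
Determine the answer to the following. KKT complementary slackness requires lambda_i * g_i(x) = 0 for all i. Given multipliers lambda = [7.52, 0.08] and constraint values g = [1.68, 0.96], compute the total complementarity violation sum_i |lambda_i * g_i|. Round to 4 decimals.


KKT complementary slackness check:
lambda_1 * g_1 = 7.52 * 1.68 = 12.6336
lambda_2 * g_2 = 0.08 * 0.96 = 0.0768
Total violation = 12.6336 + 0.0768 = 12.7104


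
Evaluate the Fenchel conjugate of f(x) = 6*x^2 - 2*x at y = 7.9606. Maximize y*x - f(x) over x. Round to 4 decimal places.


f*(y) = sup_x {y*x - a*x^2 - b*x} = sup_x {(y-b)*x - a*x^2}
FOC: (y - b) - 2a*x = 0 => x* = (y - b)/(2a)
x* = (7.9606 + 2)/(2*6) = 0.8301
f*(7.9606) = (y-b)^2/(4a) = (7.9606 + 2)^2/(4*6)
= 99.2136/24 = 4.1339


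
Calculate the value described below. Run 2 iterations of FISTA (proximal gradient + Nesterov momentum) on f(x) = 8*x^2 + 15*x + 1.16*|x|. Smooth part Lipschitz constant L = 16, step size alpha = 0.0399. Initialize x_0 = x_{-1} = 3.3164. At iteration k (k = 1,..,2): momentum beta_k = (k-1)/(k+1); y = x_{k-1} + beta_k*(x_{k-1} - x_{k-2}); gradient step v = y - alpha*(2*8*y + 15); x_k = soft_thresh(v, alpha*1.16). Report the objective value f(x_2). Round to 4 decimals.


FISTA on f(x) = 8*x^2 + 15*x + 1.16*|x|
L = 16, alpha = 0.0399
Iteration 1: beta = 0.0, y = 3.3164 + 0.0*(3.3164 - 3.3164) = 3.3164
  grad(y) = 68.0624, v = y - alpha*grad = 0.6007
  prox(v) = soft_thresh(0.6007, 0.0463) = 0.5544
Iteration 2: beta = 0.3333, y = 0.5544 + 0.3333*(0.5544 - 3.3164) = -0.3662
  grad(y) = 9.1403, v = y - alpha*grad = -0.7309
  prox(v) = soft_thresh(-0.7309, 0.0463) = -0.6846
f(x_2) = 8*(-0.6846)^2 + 15*(-0.6846) + 1.16*|-0.6846| = -5.7256


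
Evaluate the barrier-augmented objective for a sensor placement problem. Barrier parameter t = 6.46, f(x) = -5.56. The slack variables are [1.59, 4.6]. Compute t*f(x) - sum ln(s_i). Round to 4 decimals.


Step 1: Compute log-barrier.
ln values: [0.4637, 1.5261]
phi = -(0.4637 + 1.5261) = -1.9898
Step 2: Compute augmented objective.
t*f(x) = 6.46*-5.56 = -35.9176
Total = -35.9176 - 1.9898 = -37.9074


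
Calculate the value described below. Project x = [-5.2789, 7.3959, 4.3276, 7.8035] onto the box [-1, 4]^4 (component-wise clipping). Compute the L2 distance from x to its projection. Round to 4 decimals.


Project each component onto [-1, 4].
clip(-5.2789) = -1.0, clip(7.3959) = 4.0, clip(4.3276) = 4.0, clip(7.8035) = 4.0
Projection = [-1.0, 4.0, 4.0, 4.0]
Squared diffs: [18.309, 11.5321, 0.1073, 14.4666]
Distance = sqrt(44.415) = 6.6645


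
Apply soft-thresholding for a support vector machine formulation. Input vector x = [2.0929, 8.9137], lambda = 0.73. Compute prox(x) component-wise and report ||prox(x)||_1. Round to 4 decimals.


Soft-thresholding with lambda = 0.73:
prox(2.0929) = sign(2.0929)*max(|2.0929| - 0.73, 0) = 1.3629
prox(8.9137) = sign(8.9137)*max(|8.9137| - 0.73, 0) = 8.1837
prox(x) = [1.3629, 8.1837]
||prox(x)||_1 = 1.3629 + 8.1837 = 9.5466


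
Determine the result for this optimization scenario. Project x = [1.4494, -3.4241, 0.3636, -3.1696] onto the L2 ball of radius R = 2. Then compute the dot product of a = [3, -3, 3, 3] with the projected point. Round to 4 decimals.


Step 1: Compute ||x|| (intermediates to 6 decimals).
||x|| = sqrt(1.4494^2 + (-3.4241)^2 + 0.3636^2 + (-3.1696)^2) = 4.899366
Step 2: Project.
Since ||x|| > R, scale = R/||x|| = 2/4.899366 = 0.408216, proj(x) = scale * x
proj(x) = [0.591668, -1.397772, 0.148427, -1.293881]
Step 3: Dot product.
a^T * proj(x) = 3*0.591668 - 3*(-1.397772) + 3*0.148427 + 3*(-1.293881) = 2.532


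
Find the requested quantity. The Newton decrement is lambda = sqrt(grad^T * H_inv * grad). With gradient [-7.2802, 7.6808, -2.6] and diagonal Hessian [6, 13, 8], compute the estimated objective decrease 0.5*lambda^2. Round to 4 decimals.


Step 1: H is diagonal, so H^(-1) * g = [-1.2134, 0.5908, -0.325].
Step 2: g^T H^(-1) g = sum_i g_i^2 / H_ii
  = (-7.2802)^2/6 + (7.6808)^2/13 + (-2.6)^2/8
  = 8.8336 + 4.5381 + 0.845 = 14.2166
Step 3: Objective decrease = 0.5 * g^T H^(-1) g = 7.1083


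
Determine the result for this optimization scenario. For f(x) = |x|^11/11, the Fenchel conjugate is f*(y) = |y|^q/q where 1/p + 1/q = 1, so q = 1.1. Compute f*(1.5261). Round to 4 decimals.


The conjugate exponent q satisfies 1/p + 1/q = 1.
p = 11, so q = 11/(11 - 1) = 1.1
|y|^q = 1.5261^1.1 = 1.592
f*(1.5261) = 1.592 / 1.1 = 1.4473


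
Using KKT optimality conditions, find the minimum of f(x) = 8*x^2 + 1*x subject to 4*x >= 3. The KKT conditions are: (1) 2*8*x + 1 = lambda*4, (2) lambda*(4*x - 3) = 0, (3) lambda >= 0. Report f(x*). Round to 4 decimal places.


Step 1: Try lambda = 0 (constraint inactive).
x_unc = -1/(2*8) = -0.0625
Check: 4*-0.0625 = -0.25 < 3 -- violated!
Step 2: Constraint must be active: 4*x = 3
x* = 3/4 = 0.75
lambda = (2*8*0.75 + 1)/4 = 3.25
Step 3: Compute optimal value.
f(x*) = 8*0.75^2 + 1*0.75 = 5.25


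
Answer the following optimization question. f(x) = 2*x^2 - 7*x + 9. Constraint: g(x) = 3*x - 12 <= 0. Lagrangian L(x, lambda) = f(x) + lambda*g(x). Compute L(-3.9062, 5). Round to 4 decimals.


Step 1: Evaluate f(x).
f(-3.9062) = 2*(-3.9062)^2 - 7*(-3.9062) + 9 = 66.8602
Step 2: Evaluate g(x).
g(-3.9062) = 3*-3.9062 - 12 = -23.7186
Step 3: Compute Lagrangian.
L = 66.8602 + 5*-23.7186 = -51.7328


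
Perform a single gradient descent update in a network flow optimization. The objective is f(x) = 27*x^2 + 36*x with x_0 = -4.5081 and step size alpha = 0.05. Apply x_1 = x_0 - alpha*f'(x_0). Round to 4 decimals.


We compute the gradient at x_0 and apply the update.
f'(x) = 54*x + 36
f'(-4.5081) = 54*-4.5081 + 36 = -207.4374
x_1 = -4.5081 - 0.05*-207.4374 = 5.8638


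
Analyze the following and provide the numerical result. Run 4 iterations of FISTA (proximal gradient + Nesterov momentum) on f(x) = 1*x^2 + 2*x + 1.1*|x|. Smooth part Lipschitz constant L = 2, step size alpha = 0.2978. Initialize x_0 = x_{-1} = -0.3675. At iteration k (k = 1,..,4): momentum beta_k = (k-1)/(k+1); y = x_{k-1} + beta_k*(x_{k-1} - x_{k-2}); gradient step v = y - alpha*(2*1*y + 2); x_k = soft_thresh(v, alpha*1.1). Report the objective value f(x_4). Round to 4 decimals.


FISTA on f(x) = 1*x^2 + 2*x + 1.1*|x|
L = 2, alpha = 0.2978
Iteration 1: beta = 0.0, y = -0.3675 + 0.0*(-0.3675 + 0.3675) = -0.3675
  grad(y) = 1.265, v = y - alpha*grad = -0.7442
  prox(v) = soft_thresh(-0.7442, 0.3276) = -0.4166
Iteration 2: beta = 0.3333, y = -0.4166 + 0.3333*(-0.4166 + 0.3675) = -0.433
  grad(y) = 1.134, v = y - alpha*grad = -0.7707
  prox(v) = soft_thresh(-0.7707, 0.3276) = -0.4431
Iteration 3: beta = 0.5, y = -0.4431 + 0.5*(-0.4431 + 0.4166) = -0.4564
  grad(y) = 1.0872, v = y - alpha*grad = -0.7802
  prox(v) = soft_thresh(-0.7802, 0.3276) = -0.4526
Iteration 4: beta = 0.6, y = -0.4526 + 0.6*(-0.4526 + 0.4431) = -0.4582
  grad(y) = 1.0835, v = y - alpha*grad = -0.7809
  prox(v) = soft_thresh(-0.7809, 0.3276) = -0.4533
f(x_4) = 1*(-0.4533)^2 + 2*(-0.4533) + 1.1*|-0.4533| = -0.2025
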